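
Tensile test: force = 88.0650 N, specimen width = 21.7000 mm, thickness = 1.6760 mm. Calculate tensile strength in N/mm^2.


Formula: TS = force / (width * thickness)
Substituting: TS = 88.0650 / (21.7000 * 1.6760)
Result: 2.4214 N/mm^2


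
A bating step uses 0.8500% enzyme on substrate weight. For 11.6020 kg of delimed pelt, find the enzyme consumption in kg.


Formula: Enzyme = substrate * pct / 100
Substituting: Enzyme = 11.6020 * 0.8500 / 100
Result: 0.098617 kg


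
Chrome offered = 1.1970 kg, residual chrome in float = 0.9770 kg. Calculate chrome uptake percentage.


Formula: Uptake = (offered - residual) / offered * 100
Substituting: Uptake = (1.1970 - 0.9770) / 1.1970 * 100
Result: 18.3793 %


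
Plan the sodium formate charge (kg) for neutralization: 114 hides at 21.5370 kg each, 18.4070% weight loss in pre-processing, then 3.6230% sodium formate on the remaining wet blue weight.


Total_raw = N * avg_wt = 114 * 21.5370 = 2455.2180 kg
Substrate = Total_raw * (1 - loss/100) = 2455.2180 * (1 - 18.4070/100) = 2003.2860 kg
Neutralizer = Substrate * pct / 100 = 2003.2860 * 3.6230 / 100 = 72.5791 kg


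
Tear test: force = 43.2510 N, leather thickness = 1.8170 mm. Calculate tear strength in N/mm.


Formula: Tear strength = force / thickness
Substituting: Tear strength = 43.2510 / 1.8170
Result: 23.8035 N/mm


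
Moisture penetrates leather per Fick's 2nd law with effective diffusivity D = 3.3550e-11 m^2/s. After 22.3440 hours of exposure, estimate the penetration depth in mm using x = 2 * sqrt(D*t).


t = 22.3440 hr * 3600 = 80438.4000 s
D * t = 3.3550e-11 * 80438.4000 = 2.6987e-06
x = 2 * sqrt(D*t) = 2 * sqrt(2.6987e-06) = 0.00328555 m = 3.2855 mm


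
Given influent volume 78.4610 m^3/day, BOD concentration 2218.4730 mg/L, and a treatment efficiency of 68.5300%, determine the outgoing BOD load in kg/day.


Load_in = volume * conc / 1000 = 78.4610 * 2218.4730 / 1000 = 174.0636 kg/day
Removed = Load_in * eff / 100 = 174.0636 * 68.5300 / 100 = 119.2858 kg/day
Load_out = Load_in - Removed = 174.0636 - 119.2858 = 54.7778 kg/day


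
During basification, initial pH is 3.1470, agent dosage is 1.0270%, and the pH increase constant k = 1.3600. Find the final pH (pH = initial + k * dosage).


Formula: pH_final = pH_initial + k * base_pct
Substituting: pH_final = 3.1470 + 1.3600 * 1.0270
Result: 4.5437


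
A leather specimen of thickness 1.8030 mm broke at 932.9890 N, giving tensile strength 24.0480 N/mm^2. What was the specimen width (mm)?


Formula: w = F / (TS * t)
Substituting: w = 932.9890 / (24.0480 * 1.8030)
Result: 21.5180 mm


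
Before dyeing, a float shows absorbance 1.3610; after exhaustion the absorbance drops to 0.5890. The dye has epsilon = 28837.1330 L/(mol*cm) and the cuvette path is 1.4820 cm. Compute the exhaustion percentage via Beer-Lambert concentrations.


c_initial = A_i / (epsilon * l) = 1.3610 / (28837.1330 * 1.4820) = 3.1846e-05 mol/L
c_final = A_f / (epsilon * l) = 0.5890 / (28837.1330 * 1.4820) = 1.3782e-05 mol/L
Exhaustion = (c_initial - c_final) / c_initial * 100 = (3.1846e-05 - 1.3782e-05) / 3.1846e-05 * 100 = 56.7230 %


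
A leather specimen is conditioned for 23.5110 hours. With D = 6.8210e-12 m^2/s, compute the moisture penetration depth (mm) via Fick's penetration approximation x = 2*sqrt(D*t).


t = 23.5110 hr * 3600 = 84639.6000 s
D * t = 6.8210e-12 * 84639.6000 = 5.7733e-07
x = 2 * sqrt(D*t) = 2 * sqrt(5.7733e-07) = 0.00151964 m = 1.5196 mm


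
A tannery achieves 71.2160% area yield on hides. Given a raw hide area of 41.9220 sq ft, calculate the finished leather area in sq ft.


Formula: finished = raw * yield / 100
Substituting: finished = 41.9220 * 71.2160 / 100
Result: 29.8552 sq ft


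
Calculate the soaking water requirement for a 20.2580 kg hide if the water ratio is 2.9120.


Formula: Water = hide_weight * ratio
Substituting: Water = 20.2580 * 2.9120
Result: 58.9913 kg


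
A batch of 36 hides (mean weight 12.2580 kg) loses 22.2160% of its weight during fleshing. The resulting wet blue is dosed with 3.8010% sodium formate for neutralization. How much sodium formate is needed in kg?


Total_raw = N * avg_wt = 36 * 12.2580 = 441.2880 kg
Substrate = Total_raw * (1 - loss/100) = 441.2880 * (1 - 22.2160/100) = 343.2515 kg
Neutralizer = Substrate * pct / 100 = 343.2515 * 3.8010 / 100 = 13.0470 kg


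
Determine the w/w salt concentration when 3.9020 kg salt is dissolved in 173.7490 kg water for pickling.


Formula: Conc = salt / (water + salt) * 100
Substituting: Conc = 3.9020 / (173.7490 + 3.9020) * 100
Result: 2.1964 %


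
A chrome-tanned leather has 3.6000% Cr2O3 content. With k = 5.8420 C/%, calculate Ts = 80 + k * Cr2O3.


Formula: Ts = 80 + k * Cr2O3
Substituting: Ts = 80 + 5.8420 * 3.6000
Result: 101.0312 C


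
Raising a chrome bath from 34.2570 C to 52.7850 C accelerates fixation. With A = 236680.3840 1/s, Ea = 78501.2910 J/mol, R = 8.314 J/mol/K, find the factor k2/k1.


T1 = 34.2570 + 273.15 = 307.4070 K; T2 = 52.7850 + 273.15 = 325.9350 K
k1 = A * exp(-Ea/(R*T1)) = 236680.3840 * exp(-78501.2910/(8.314*307.4070)) = 1.0833e-08 1/s
k2 = A * exp(-Ea/(R*T2)) = 236680.3840 * exp(-78501.2910/(8.314*325.9350)) = 6.2090e-08 1/s
k2/k1 = 6.2090e-08 / 1.0833e-08 = 5.7318


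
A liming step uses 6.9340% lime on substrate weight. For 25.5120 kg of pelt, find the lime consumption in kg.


Formula: Lime = substrate * pct / 100
Substituting: Lime = 25.5120 * 6.9340 / 100
Result: 1.7690 kg


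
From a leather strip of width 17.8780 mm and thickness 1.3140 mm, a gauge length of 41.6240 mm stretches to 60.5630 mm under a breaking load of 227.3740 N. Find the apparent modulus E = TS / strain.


TS = F / (w * t) = 227.3740 / (17.8780 * 1.3140) = 9.6789 N/mm^2
strain = (Lf - L0) / L0 = (60.5630 - 41.6240) / 41.6240 = 0.4550
E = TS / strain = 9.6789 / 0.4550 = 21.2722 N/mm^2


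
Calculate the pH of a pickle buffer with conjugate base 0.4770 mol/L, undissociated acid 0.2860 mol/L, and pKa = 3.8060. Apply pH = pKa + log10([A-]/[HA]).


ratio = [A-] / [HA] = 0.4770 / 0.2860 = 1.6678
log10(ratio) = 0.2222
pH = pKa + log10(ratio) = 3.8060 + 0.2222 = 4.0282


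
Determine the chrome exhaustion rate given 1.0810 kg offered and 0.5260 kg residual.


Formula: Uptake = (offered - residual) / offered * 100
Substituting: Uptake = (1.0810 - 0.5260) / 1.0810 * 100
Result: 51.3414 %


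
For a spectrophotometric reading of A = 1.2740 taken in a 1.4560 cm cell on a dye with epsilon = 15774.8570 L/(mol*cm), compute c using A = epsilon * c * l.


Formula: c = A / (epsilon * l)
Substituting: c = 1.2740 / (15774.8570 * 1.4560)
Result: 5.5468e-05 mol/L


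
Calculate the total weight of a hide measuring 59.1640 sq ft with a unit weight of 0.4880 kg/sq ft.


Formula: Weight = area * weight_per_sqft
Substituting: Weight = 59.1640 * 0.4880
Result: 28.8720 kg


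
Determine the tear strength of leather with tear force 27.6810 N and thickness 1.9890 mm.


Formula: Tear strength = force / thickness
Substituting: Tear strength = 27.6810 / 1.9890
Result: 13.9170 N/mm


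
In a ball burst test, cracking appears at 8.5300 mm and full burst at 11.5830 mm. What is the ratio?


Formula: Ratio = crack / burst
Substituting: Ratio = 8.5300 / 11.5830
Result: 0.7364


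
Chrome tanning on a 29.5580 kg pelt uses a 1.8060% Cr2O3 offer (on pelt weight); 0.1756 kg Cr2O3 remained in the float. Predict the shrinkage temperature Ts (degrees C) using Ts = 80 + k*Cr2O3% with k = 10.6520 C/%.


Offered = pelt * offer_pct / 100 = 29.5580 * 1.8060 / 100 = 0.5338 kg
Uptake = offered - residual = 0.5338 - 0.1756 = 0.3582 kg
Cr2O3% on pelt = uptake / pelt * 100 = 0.3582 / 29.5580 * 100 = 1.2119 %
Ts = 80 + k * Cr2O3% = 80 + 10.6520 * 1.2119 = 92.9093 C


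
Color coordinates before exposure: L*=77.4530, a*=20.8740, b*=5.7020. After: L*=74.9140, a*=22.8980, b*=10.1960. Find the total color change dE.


dL = -2.5390, da = 2.0240, db = 4.4940
dE = sqrt((-2.5390)^2 + 2.0240^2 + 4.4940^2) = 5.5443


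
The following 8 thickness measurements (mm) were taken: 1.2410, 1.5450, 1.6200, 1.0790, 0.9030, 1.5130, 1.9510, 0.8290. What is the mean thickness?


Formula: Average = sum / n
Substituting: Average = 10.6810 / 8
Result: 1.3351 mm


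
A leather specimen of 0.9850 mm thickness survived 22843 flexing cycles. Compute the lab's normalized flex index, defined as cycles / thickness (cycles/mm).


Formula: Index = cycles / thickness
Substituting: Index = 22843 / 0.9850
Result: 23190.8629 cycles/mm


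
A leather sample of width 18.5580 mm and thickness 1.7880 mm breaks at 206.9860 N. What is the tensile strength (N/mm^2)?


Formula: TS = force / (width * thickness)
Substituting: TS = 206.9860 / (18.5580 * 1.7880)
Result: 6.2380 N/mm^2


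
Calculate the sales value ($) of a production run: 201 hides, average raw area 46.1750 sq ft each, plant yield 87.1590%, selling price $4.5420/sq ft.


Raw_total = N * avg_area = 201 * 46.1750 = 9281.1750 sq ft
Finished = Raw_total * yield / 100 = 9281.1750 * 87.1590 / 100 = 8089.3793 sq ft
Value = Finished * price = 8089.3793 * 4.5420 = 36741.9609 $


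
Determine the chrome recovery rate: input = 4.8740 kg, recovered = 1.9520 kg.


Formula: Recovery = recovered / input * 100
Substituting: Recovery = 1.9520 / 4.8740 * 100
Result: 40.0492 %


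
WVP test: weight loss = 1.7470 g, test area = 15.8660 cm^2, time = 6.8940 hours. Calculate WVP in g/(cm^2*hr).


Formula: WVP = loss / (area * time)
Substituting: WVP = 1.7470 / (15.8660 * 6.8940)
Result: 0.0159718 g/(cm^2*hr)


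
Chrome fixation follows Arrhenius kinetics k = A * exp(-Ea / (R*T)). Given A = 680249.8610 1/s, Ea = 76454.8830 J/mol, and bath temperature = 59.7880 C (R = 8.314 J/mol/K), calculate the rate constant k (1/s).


T_K = T_C + 273.15 = 59.7880 + 273.15 = 332.9380 K
exponent = -Ea / (R * T_K) = -76454.8830 / (8.314 * 332.9380) = -27.6205
k = A * exp(exponent) = 680249.8610 * exp(-27.6205) = 6.8743e-07 1/s


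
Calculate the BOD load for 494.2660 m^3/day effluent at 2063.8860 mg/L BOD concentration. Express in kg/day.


Formula: BOD_load = volume * conc / 1000
Substituting: BOD_load = 494.2660 * 2063.8860 / 1000
Result: 1020.1087 kg/day


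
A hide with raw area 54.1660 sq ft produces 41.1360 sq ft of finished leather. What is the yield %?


Formula: Yield = finished / raw * 100
Substituting: Yield = 41.1360 / 54.1660 * 100
Result: 75.9443 %


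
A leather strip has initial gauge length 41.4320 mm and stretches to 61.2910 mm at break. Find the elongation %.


Formula: Elongation = (Lf - L0) / L0 * 100
Substituting: Elongation = (61.2910 - 41.4320) / 41.4320 * 100
Result: 47.9316 %


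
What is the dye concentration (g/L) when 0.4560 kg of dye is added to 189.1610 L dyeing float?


Formula: Conc = dye_mass(kg) / volume(L) * 1000
Substituting: Conc = 0.4560 / 189.1610 * 1000
Result: 2.4106 g/L


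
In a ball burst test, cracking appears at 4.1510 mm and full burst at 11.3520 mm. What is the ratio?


Formula: Ratio = crack / burst
Substituting: Ratio = 4.1510 / 11.3520
Result: 0.3657


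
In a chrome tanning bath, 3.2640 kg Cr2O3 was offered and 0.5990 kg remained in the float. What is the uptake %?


Formula: Uptake = (offered - residual) / offered * 100
Substituting: Uptake = (3.2640 - 0.5990) / 3.2640 * 100
Result: 81.6483 %


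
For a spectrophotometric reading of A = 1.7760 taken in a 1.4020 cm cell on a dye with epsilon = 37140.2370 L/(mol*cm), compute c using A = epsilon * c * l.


Formula: c = A / (epsilon * l)
Substituting: c = 1.7760 / (37140.2370 * 1.4020)
Result: 3.4108e-05 mol/L


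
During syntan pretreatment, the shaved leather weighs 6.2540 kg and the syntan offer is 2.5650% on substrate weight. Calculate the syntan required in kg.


Formula: Syntan = substrate * pct / 100
Substituting: Syntan = 6.2540 * 2.5650 / 100
Result: 0.1604 kg


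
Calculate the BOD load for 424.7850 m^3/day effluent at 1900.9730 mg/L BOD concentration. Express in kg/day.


Formula: BOD_load = volume * conc / 1000
Substituting: BOD_load = 424.7850 * 1900.9730 / 1000
Result: 807.5048 kg/day


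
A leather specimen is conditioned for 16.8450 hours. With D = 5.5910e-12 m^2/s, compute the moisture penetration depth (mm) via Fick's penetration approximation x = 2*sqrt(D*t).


t = 16.8450 hr * 3600 = 60642.0000 s
D * t = 5.5910e-12 * 60642.0000 = 3.3905e-07
x = 2 * sqrt(D*t) = 2 * sqrt(3.3905e-07) = 0.00116456 m = 1.1646 mm


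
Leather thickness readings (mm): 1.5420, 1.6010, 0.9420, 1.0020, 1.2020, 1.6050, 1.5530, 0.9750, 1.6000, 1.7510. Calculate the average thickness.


Formula: Average = sum / n
Substituting: Average = 13.7730 / 10
Result: 1.3773 mm


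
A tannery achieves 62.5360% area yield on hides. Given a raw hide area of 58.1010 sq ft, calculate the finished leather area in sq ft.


Formula: finished = raw * yield / 100
Substituting: finished = 58.1010 * 62.5360 / 100
Result: 36.3340 sq ft


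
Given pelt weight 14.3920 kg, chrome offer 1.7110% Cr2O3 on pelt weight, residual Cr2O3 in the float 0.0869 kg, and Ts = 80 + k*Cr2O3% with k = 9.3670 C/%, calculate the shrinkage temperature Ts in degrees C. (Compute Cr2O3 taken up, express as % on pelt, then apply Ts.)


Offered = pelt * offer_pct / 100 = 14.3920 * 1.7110 / 100 = 0.2462 kg
Uptake = offered - residual = 0.2462 - 0.0869 = 0.1593 kg
Cr2O3% on pelt = uptake / pelt * 100 = 0.1593 / 14.3920 * 100 = 1.1072 %
Ts = 80 + k * Cr2O3% = 80 + 9.3670 * 1.1072 = 90.3711 C


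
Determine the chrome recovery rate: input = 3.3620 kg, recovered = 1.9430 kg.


Formula: Recovery = recovered / input * 100
Substituting: Recovery = 1.9430 / 3.3620 * 100
Result: 57.7930 %


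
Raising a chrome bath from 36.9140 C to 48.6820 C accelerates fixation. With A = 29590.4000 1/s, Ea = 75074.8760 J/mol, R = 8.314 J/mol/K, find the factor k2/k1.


T1 = 36.9140 + 273.15 = 310.0640 K; T2 = 48.6820 + 273.15 = 321.8320 K
k1 = A * exp(-Ea/(R*T1)) = 29590.4000 * exp(-75074.8760/(8.314*310.0640)) = 6.6570e-09 1/s
k2 = A * exp(-Ea/(R*T2)) = 29590.4000 * exp(-75074.8760/(8.314*321.8320)) = 1.9309e-08 1/s
k2/k1 = 1.9309e-08 / 6.6570e-09 = 2.9005


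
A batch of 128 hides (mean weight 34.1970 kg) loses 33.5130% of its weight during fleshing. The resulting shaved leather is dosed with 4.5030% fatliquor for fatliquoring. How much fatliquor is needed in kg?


Total_raw = N * avg_wt = 128 * 34.1970 = 4377.2160 kg
Substrate = Total_raw * (1 - loss/100) = 4377.2160 * (1 - 33.5130/100) = 2910.2796 kg
Fat = Substrate * pct / 100 = 2910.2796 * 4.5030 / 100 = 131.0499 kg


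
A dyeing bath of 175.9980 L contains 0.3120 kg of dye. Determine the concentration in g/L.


Formula: Conc = dye_mass(kg) / volume(L) * 1000
Substituting: Conc = 0.3120 / 175.9980 * 1000
Result: 1.7727 g/L


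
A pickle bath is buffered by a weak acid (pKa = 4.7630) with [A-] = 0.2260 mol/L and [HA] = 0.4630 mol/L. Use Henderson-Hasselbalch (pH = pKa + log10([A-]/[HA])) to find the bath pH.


ratio = [A-] / [HA] = 0.2260 / 0.4630 = 0.4881
log10(ratio) = -0.3115
pH = pKa + log10(ratio) = 4.7630 - 0.3115 = 4.4515


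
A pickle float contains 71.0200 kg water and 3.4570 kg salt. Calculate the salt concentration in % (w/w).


Formula: Conc = salt / (water + salt) * 100
Substituting: Conc = 3.4570 / (71.0200 + 3.4570) * 100
Result: 4.6417 %


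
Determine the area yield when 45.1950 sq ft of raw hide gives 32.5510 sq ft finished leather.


Formula: Yield = finished / raw * 100
Substituting: Yield = 32.5510 / 45.1950 * 100
Result: 72.0235 %


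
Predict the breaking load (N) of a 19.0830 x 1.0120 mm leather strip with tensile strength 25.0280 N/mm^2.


Formula: F = TS * w * t
Substituting: F = 25.0280 * 19.0830 * 1.0120
Result: 483.3406 N


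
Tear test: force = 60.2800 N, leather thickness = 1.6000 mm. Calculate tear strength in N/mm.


Formula: Tear strength = force / thickness
Substituting: Tear strength = 60.2800 / 1.6000
Result: 37.6750 N/mm


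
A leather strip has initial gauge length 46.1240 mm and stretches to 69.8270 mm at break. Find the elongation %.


Formula: Elongation = (Lf - L0) / L0 * 100
Substituting: Elongation = (69.8270 - 46.1240) / 46.1240 * 100
Result: 51.3897 %


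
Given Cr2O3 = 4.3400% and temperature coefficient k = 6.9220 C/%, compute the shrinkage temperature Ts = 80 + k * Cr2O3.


Formula: Ts = 80 + k * Cr2O3
Substituting: Ts = 80 + 6.9220 * 4.3400
Result: 110.0415 C


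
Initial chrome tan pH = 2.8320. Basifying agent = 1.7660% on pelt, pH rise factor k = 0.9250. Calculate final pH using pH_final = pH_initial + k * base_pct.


Formula: pH_final = pH_initial + k * base_pct
Substituting: pH_final = 2.8320 + 0.9250 * 1.7660
Result: 4.4656


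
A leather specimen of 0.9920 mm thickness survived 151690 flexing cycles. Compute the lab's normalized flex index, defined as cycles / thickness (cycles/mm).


Formula: Index = cycles / thickness
Substituting: Index = 151690 / 0.9920
Result: 152913.3065 cycles/mm


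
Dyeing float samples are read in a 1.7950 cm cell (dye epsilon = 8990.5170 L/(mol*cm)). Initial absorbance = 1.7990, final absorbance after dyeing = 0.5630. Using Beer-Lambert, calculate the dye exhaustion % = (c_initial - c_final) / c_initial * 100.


c_initial = A_i / (epsilon * l) = 1.7990 / (8990.5170 * 1.7950) = 1.1148e-04 mol/L
c_final = A_f / (epsilon * l) = 0.5630 / (8990.5170 * 1.7950) = 3.4887e-05 mol/L
Exhaustion = (c_initial - c_final) / c_initial * 100 = (1.1148e-04 - 3.4887e-05) / 1.1148e-04 * 100 = 68.7048 %


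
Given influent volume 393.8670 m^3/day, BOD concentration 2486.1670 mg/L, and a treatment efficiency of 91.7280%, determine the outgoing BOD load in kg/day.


Load_in = volume * conc / 1000 = 393.8670 * 2486.1670 / 1000 = 979.2191 kg/day
Removed = Load_in * eff / 100 = 979.2191 * 91.7280 / 100 = 898.2181 kg/day
Load_out = Load_in - Removed = 979.2191 - 898.2181 = 81.0010 kg/day


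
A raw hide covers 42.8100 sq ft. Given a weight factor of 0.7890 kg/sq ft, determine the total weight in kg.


Formula: Weight = area * weight_per_sqft
Substituting: Weight = 42.8100 * 0.7890
Result: 33.7771 kg


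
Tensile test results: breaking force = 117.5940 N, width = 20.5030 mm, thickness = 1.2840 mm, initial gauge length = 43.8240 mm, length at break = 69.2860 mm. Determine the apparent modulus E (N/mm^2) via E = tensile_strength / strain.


TS = F / (w * t) = 117.5940 / (20.5030 * 1.2840) = 4.4669 N/mm^2
strain = (Lf - L0) / L0 = (69.2860 - 43.8240) / 43.8240 = 0.5810
E = TS / strain = 4.4669 / 0.5810 = 7.6882 N/mm^2


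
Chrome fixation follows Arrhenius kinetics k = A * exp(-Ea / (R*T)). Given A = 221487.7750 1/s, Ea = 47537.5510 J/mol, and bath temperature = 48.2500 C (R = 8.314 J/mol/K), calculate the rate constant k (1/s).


T_K = T_C + 273.15 = 48.2500 + 273.15 = 321.4000 K
exponent = -Ea / (R * T_K) = -47537.5510 / (8.314 * 321.4000) = -17.7902
k = A * exp(exponent) = 221487.7750 * exp(-17.7902) = 0.00416066 1/s


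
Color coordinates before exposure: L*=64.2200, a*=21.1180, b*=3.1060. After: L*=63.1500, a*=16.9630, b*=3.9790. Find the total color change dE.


dL = -1.0700, da = -4.1550, db = 0.8730
dE = sqrt((-1.0700)^2 + (-4.1550)^2 + 0.8730^2) = 4.3785


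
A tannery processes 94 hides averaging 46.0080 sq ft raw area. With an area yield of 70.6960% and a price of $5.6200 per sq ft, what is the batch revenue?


Raw_total = N * avg_area = 94 * 46.0080 = 4324.7520 sq ft
Finished = Raw_total * yield / 100 = 4324.7520 * 70.6960 / 100 = 3057.4267 sq ft
Value = Finished * price = 3057.4267 * 5.6200 = 17182.7379 $


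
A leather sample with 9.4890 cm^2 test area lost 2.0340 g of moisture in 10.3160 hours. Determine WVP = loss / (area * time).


Formula: WVP = loss / (area * time)
Substituting: WVP = 2.0340 / (9.4890 * 10.3160)
Result: 0.0207787 g/(cm^2*hr)


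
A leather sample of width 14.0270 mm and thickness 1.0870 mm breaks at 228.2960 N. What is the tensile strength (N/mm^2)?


Formula: TS = force / (width * thickness)
Substituting: TS = 228.2960 / (14.0270 * 1.0870)
Result: 14.9728 N/mm^2


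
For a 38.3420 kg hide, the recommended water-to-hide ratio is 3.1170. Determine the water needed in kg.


Formula: Water = hide_weight * ratio
Substituting: Water = 38.3420 * 3.1170
Result: 119.5120 kg


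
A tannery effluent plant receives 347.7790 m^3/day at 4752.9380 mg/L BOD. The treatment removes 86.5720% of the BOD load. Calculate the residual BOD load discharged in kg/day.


Load_in = volume * conc / 1000 = 347.7790 * 4752.9380 / 1000 = 1652.9720 kg/day
Removed = Load_in * eff / 100 = 1652.9720 * 86.5720 / 100 = 1431.0109 kg/day
Load_out = Load_in - Removed = 1652.9720 - 1431.0109 = 221.9611 kg/day


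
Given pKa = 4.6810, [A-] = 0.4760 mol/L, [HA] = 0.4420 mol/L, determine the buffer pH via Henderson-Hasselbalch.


ratio = [A-] / [HA] = 0.4760 / 0.4420 = 1.0769
log10(ratio) = 0.0321847
pH = pKa + log10(ratio) = 4.6810 + 0.0321847 = 4.7132


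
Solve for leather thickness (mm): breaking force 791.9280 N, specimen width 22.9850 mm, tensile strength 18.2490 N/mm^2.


Formula: t = F / (TS * w)
Substituting: t = 791.9280 / (18.2490 * 22.9850)
Result: 1.8880 mm


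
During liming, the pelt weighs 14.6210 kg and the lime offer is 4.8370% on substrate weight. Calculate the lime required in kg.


Formula: Lime = substrate * pct / 100
Substituting: Lime = 14.6210 * 4.8370 / 100
Result: 0.7072 kg


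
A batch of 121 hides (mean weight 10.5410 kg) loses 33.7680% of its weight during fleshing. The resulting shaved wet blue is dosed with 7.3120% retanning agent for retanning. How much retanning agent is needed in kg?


Total_raw = N * avg_wt = 121 * 10.5410 = 1275.4610 kg
Substrate = Total_raw * (1 - loss/100) = 1275.4610 * (1 - 33.7680/100) = 844.7633 kg
Retan = Substrate * pct / 100 = 844.7633 * 7.3120 / 100 = 61.7691 kg


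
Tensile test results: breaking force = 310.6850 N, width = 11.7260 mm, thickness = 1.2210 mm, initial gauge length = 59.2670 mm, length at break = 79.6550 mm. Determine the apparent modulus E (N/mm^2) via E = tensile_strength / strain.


TS = F / (w * t) = 310.6850 / (11.7260 * 1.2210) = 21.6998 N/mm^2
strain = (Lf - L0) / L0 = (79.6550 - 59.2670) / 59.2670 = 0.3440
E = TS / strain = 21.6998 / 0.3440 = 63.0802 N/mm^2


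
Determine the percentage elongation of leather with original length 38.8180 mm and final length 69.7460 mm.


Formula: Elongation = (Lf - L0) / L0 * 100
Substituting: Elongation = (69.7460 - 38.8180) / 38.8180 * 100
Result: 79.6744 %


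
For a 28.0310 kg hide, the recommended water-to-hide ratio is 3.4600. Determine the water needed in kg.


Formula: Water = hide_weight * ratio
Substituting: Water = 28.0310 * 3.4600
Result: 96.9873 kg


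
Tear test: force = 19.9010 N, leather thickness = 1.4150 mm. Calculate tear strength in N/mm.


Formula: Tear strength = force / thickness
Substituting: Tear strength = 19.9010 / 1.4150
Result: 14.0643 N/mm


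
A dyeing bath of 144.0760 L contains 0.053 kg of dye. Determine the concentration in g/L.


Formula: Conc = dye_mass(kg) / volume(L) * 1000
Substituting: Conc = 0.053 / 144.0760 * 1000
Result: 0.3679 g/L


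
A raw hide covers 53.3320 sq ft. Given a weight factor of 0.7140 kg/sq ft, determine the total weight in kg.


Formula: Weight = area * weight_per_sqft
Substituting: Weight = 53.3320 * 0.7140
Result: 38.0790 kg


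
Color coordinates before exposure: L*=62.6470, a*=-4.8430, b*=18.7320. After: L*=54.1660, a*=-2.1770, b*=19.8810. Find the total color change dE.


dL = -8.4810, da = 2.6660, db = 1.1490
dE = sqrt((-8.4810)^2 + 2.6660^2 + 1.1490^2) = 8.9641


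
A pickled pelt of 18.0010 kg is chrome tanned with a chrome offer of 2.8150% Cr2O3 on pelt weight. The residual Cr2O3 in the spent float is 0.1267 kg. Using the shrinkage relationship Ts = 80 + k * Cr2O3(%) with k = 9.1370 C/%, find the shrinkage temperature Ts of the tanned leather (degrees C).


Offered = pelt * offer_pct / 100 = 18.0010 * 2.8150 / 100 = 0.5067 kg
Uptake = offered - residual = 0.5067 - 0.1267 = 0.3800 kg
Cr2O3% on pelt = uptake / pelt * 100 = 0.3800 / 18.0010 * 100 = 2.1112 %
Ts = 80 + k * Cr2O3% = 80 + 9.1370 * 2.1112 = 99.2896 C


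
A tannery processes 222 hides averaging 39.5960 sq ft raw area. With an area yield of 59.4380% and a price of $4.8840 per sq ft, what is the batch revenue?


Raw_total = N * avg_area = 222 * 39.5960 = 8790.3120 sq ft
Finished = Raw_total * yield / 100 = 8790.3120 * 59.4380 / 100 = 5224.7856 sq ft
Value = Finished * price = 5224.7856 * 4.8840 = 25517.8531 $


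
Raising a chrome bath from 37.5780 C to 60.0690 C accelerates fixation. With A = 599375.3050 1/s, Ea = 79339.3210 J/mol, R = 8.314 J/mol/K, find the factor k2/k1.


T1 = 37.5780 + 273.15 = 310.7280 K; T2 = 60.0690 + 273.15 = 333.2190 K
k1 = A * exp(-Ea/(R*T1)) = 599375.3050 * exp(-79339.3210/(8.314*310.7280)) = 2.7539e-08 1/s
k2 = A * exp(-Ea/(R*T2)) = 599375.3050 * exp(-79339.3210/(8.314*333.2190)) = 2.1888e-07 1/s
k2/k1 = 2.1888e-07 / 2.7539e-08 = 7.9478


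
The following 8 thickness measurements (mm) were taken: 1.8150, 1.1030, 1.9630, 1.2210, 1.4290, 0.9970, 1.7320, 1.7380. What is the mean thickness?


Formula: Average = sum / n
Substituting: Average = 11.9980 / 8
Result: 1.4997 mm


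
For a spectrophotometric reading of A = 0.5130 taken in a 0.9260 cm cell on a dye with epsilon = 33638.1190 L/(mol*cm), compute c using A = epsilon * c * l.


Formula: c = A / (epsilon * l)
Substituting: c = 0.5130 / (33638.1190 * 0.9260)
Result: 1.6469e-05 mol/L


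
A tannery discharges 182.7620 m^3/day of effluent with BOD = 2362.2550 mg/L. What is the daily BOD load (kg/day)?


Formula: BOD_load = volume * conc / 1000
Substituting: BOD_load = 182.7620 * 2362.2550 / 1000
Result: 431.7304 kg/day


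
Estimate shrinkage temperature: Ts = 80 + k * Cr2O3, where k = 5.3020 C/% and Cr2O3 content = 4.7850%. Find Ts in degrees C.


Formula: Ts = 80 + k * Cr2O3
Substituting: Ts = 80 + 5.3020 * 4.7850
Result: 105.3701 C


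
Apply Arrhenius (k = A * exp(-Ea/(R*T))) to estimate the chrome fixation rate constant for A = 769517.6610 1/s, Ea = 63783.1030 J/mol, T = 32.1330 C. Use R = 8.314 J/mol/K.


T_K = T_C + 273.15 = 32.1330 + 273.15 = 305.2830 K
exponent = -Ea / (R * T_K) = -63783.1030 / (8.314 * 305.2830) = -25.1300
k = A * exp(exponent) = 769517.6610 * exp(-25.1300) = 9.3839e-06 1/s


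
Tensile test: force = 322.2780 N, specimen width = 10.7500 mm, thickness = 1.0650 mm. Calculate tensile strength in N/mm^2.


Formula: TS = force / (width * thickness)
Substituting: TS = 322.2780 / (10.7500 * 1.0650)
Result: 28.1496 N/mm^2


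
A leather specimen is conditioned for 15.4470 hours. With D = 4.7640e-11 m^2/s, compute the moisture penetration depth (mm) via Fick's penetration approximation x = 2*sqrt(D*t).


t = 15.4470 hr * 3600 = 55609.2000 s
D * t = 4.7640e-11 * 55609.2000 = 2.6492e-06
x = 2 * sqrt(D*t) = 2 * sqrt(2.6492e-06) = 0.00325529 m = 3.2553 mm


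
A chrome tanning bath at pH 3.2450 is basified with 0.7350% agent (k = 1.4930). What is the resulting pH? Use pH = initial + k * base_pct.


Formula: pH_final = pH_initial + k * base_pct
Substituting: pH_final = 3.2450 + 1.4930 * 0.7350
Result: 4.3424


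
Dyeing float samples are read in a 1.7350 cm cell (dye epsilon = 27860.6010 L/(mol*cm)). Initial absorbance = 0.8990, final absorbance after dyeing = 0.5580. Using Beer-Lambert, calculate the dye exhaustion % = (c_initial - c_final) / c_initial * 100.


c_initial = A_i / (epsilon * l) = 0.8990 / (27860.6010 * 1.7350) = 1.8598e-05 mol/L
c_final = A_f / (epsilon * l) = 0.5580 / (27860.6010 * 1.7350) = 1.1544e-05 mol/L
Exhaustion = (c_initial - c_final) / c_initial * 100 = (1.8598e-05 - 1.1544e-05) / 1.8598e-05 * 100 = 37.9310 %


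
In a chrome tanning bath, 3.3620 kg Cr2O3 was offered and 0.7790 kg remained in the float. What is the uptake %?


Formula: Uptake = (offered - residual) / offered * 100
Substituting: Uptake = (3.3620 - 0.7790) / 3.3620 * 100
Result: 76.8293 %


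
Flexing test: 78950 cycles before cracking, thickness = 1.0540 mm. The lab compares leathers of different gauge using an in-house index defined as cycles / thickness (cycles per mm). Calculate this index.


Formula: Index = cycles / thickness
Substituting: Index = 78950 / 1.0540
Result: 74905.1233 cycles/mm


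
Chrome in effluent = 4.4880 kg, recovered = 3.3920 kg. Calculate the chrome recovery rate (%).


Formula: Recovery = recovered / input * 100
Substituting: Recovery = 3.3920 / 4.4880 * 100
Result: 75.5793 %


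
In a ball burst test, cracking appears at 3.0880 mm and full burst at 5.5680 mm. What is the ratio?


Formula: Ratio = crack / burst
Substituting: Ratio = 3.0880 / 5.5680
Result: 0.5546


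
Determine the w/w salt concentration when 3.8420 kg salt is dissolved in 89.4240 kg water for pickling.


Formula: Conc = salt / (water + salt) * 100
Substituting: Conc = 3.8420 / (89.4240 + 3.8420) * 100
Result: 4.1194 %


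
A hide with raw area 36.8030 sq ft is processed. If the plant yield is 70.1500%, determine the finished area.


Formula: finished = raw * yield / 100
Substituting: finished = 36.8030 * 70.1500 / 100
Result: 25.8173 sq ft


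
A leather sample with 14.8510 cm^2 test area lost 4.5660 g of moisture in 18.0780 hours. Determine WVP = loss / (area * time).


Formula: WVP = loss / (area * time)
Substituting: WVP = 4.5660 / (14.8510 * 18.0780)
Result: 0.0170071 g/(cm^2*hr)


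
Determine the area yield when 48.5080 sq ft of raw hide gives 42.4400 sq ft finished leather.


Formula: Yield = finished / raw * 100
Substituting: Yield = 42.4400 / 48.5080 * 100
Result: 87.4907 %


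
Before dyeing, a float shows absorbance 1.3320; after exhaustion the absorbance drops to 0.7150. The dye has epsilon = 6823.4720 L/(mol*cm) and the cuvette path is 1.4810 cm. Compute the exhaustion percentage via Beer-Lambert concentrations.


c_initial = A_i / (epsilon * l) = 1.3320 / (6823.4720 * 1.4810) = 1.3181e-04 mol/L
c_final = A_f / (epsilon * l) = 0.7150 / (6823.4720 * 1.4810) = 7.0753e-05 mol/L
Exhaustion = (c_initial - c_final) / c_initial * 100 = (1.3181e-04 - 7.0753e-05) / 1.3181e-04 * 100 = 46.3213 %


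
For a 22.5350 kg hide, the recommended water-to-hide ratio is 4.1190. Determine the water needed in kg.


Formula: Water = hide_weight * ratio
Substituting: Water = 22.5350 * 4.1190
Result: 92.8217 kg


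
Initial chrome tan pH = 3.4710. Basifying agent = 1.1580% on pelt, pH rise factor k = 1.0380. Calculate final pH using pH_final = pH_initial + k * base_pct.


Formula: pH_final = pH_initial + k * base_pct
Substituting: pH_final = 3.4710 + 1.0380 * 1.1580
Result: 4.6730


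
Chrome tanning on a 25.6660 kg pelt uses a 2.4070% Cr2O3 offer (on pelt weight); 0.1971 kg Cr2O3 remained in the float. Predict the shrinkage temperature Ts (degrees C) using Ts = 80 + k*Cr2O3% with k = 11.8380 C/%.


Offered = pelt * offer_pct / 100 = 25.6660 * 2.4070 / 100 = 0.6178 kg
Uptake = offered - residual = 0.6178 - 0.1971 = 0.4207 kg
Cr2O3% on pelt = uptake / pelt * 100 = 0.4207 / 25.6660 * 100 = 1.6391 %
Ts = 80 + k * Cr2O3% = 80 + 11.8380 * 1.6391 = 99.4032 C


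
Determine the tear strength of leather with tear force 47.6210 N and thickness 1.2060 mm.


Formula: Tear strength = force / thickness
Substituting: Tear strength = 47.6210 / 1.2060
Result: 39.4867 N/mm


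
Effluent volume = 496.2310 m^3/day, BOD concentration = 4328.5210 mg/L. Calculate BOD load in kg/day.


Formula: BOD_load = volume * conc / 1000
Substituting: BOD_load = 496.2310 * 4328.5210 / 1000
Result: 2147.9463 kg/day


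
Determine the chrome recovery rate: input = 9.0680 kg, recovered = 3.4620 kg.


Formula: Recovery = recovered / input * 100
Substituting: Recovery = 3.4620 / 9.0680 * 100
Result: 38.1782 %


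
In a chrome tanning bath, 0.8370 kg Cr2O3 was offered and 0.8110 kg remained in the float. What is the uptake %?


Formula: Uptake = (offered - residual) / offered * 100
Substituting: Uptake = (0.8370 - 0.8110) / 0.8370 * 100
Result: 3.1063 %


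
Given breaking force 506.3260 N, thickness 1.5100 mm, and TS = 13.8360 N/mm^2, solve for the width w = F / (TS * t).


Formula: w = F / (TS * t)
Substituting: w = 506.3260 / (13.8360 * 1.5100)
Result: 24.2350 mm


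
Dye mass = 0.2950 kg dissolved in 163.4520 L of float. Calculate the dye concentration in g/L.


Formula: Conc = dye_mass(kg) / volume(L) * 1000
Substituting: Conc = 0.2950 / 163.4520 * 1000
Result: 1.8048 g/L


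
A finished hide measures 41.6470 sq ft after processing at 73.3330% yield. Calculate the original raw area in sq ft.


Formula: raw = finished * 100 / yield
Substituting: raw = 41.6470 * 100 / 73.3330
Result: 56.7916 sq ft


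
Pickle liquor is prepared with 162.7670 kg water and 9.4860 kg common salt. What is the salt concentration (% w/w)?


Formula: Conc = salt / (water + salt) * 100
Substituting: Conc = 9.4860 / (162.7670 + 9.4860) * 100
Result: 5.5070 %


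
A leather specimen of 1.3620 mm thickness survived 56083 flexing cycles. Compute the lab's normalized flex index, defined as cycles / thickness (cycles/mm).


Formula: Index = cycles / thickness
Substituting: Index = 56083 / 1.3620
Result: 41176.9457 cycles/mm


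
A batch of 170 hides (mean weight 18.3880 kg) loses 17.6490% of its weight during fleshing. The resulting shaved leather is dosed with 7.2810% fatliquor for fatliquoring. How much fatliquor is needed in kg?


Total_raw = N * avg_wt = 170 * 18.3880 = 3125.9600 kg
Substrate = Total_raw * (1 - loss/100) = 3125.9600 * (1 - 17.6490/100) = 2574.2593 kg
Fat = Substrate * pct / 100 = 2574.2593 * 7.2810 / 100 = 187.4318 kg


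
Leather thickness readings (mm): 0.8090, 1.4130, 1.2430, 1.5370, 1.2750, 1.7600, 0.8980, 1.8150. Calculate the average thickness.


Formula: Average = sum / n
Substituting: Average = 10.7500 / 8
Result: 1.3438 mm


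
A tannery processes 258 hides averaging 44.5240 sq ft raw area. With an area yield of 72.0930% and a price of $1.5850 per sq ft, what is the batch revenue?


Raw_total = N * avg_area = 258 * 44.5240 = 11487.1920 sq ft
Finished = Raw_total * yield / 100 = 11487.1920 * 72.0930 / 100 = 8281.4613 sq ft
Value = Finished * price = 8281.4613 * 1.5850 = 13126.1162 $


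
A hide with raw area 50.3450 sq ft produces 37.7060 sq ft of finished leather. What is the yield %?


Formula: Yield = finished / raw * 100
Substituting: Yield = 37.7060 / 50.3450 * 100
Result: 74.8952 %


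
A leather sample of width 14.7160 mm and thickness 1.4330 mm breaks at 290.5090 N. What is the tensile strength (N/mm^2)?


Formula: TS = force / (width * thickness)
Substituting: TS = 290.5090 / (14.7160 * 1.4330)
Result: 13.7760 N/mm^2


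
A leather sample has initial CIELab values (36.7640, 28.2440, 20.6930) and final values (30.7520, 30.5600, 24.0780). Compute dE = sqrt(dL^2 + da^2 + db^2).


dL = -6.0120, da = 2.3160, db = 3.3850
dE = sqrt((-6.0120)^2 + 2.3160^2 + 3.3850^2) = 7.2778


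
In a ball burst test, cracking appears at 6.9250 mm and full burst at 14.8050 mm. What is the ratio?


Formula: Ratio = crack / burst
Substituting: Ratio = 6.9250 / 14.8050
Result: 0.4677


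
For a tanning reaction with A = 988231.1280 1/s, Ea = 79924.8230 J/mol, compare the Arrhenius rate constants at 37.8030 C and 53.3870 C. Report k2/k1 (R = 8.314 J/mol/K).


T1 = 37.8030 + 273.15 = 310.9530 K; T2 = 53.3870 + 273.15 = 326.5370 K
k1 = A * exp(-Ea/(R*T1)) = 988231.1280 * exp(-79924.8230/(8.314*310.9530)) = 3.7018e-08 1/s
k2 = A * exp(-Ea/(R*T2)) = 988231.1280 * exp(-79924.8230/(8.314*326.5370)) = 1.6188e-07 1/s
k2/k1 = 1.6188e-07 / 3.7018e-08 = 4.3730


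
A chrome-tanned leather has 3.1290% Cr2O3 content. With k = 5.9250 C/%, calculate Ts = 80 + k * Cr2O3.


Formula: Ts = 80 + k * Cr2O3
Substituting: Ts = 80 + 5.9250 * 3.1290
Result: 98.5393 C


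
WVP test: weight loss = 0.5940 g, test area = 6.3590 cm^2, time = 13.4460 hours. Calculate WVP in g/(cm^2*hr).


Formula: WVP = loss / (area * time)
Substituting: WVP = 0.5940 / (6.3590 * 13.4460)
Result: 0.00694712 g/(cm^2*hr)


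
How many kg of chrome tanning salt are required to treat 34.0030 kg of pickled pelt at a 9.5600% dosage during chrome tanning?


Formula: Chrome = substrate * pct / 100
Substituting: Chrome = 34.0030 * 9.5600 / 100
Result: 3.2507 kg


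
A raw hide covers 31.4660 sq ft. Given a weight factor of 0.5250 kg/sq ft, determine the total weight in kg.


Formula: Weight = area * weight_per_sqft
Substituting: Weight = 31.4660 * 0.5250
Result: 16.5197 kg


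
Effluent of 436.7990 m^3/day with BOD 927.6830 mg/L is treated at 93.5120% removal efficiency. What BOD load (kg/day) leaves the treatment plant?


Load_in = volume * conc / 1000 = 436.7990 * 927.6830 / 1000 = 405.2110 kg/day
Removed = Load_in * eff / 100 = 405.2110 * 93.5120 / 100 = 378.9209 kg/day
Load_out = Load_in - Removed = 405.2110 - 378.9209 = 26.2901 kg/day


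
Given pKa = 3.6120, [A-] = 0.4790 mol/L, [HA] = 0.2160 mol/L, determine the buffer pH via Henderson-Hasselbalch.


ratio = [A-] / [HA] = 0.4790 / 0.2160 = 2.2176
log10(ratio) = 0.3459
pH = pKa + log10(ratio) = 3.6120 + 0.3459 = 3.9579


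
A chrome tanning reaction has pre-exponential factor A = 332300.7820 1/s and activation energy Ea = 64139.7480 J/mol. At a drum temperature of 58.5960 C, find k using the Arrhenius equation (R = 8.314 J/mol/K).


T_K = T_C + 273.15 = 58.5960 + 273.15 = 331.7460 K
exponent = -Ea / (R * T_K) = -64139.7480 / (8.314 * 331.7460) = -23.2547
k = A * exp(exponent) = 332300.7820 * exp(-23.2547) = 2.6432e-05 1/s


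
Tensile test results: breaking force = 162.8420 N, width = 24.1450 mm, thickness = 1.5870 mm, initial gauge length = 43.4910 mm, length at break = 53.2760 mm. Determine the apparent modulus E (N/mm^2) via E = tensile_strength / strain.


TS = F / (w * t) = 162.8420 / (24.1450 * 1.5870) = 4.2497 N/mm^2
strain = (Lf - L0) / L0 = (53.2760 - 43.4910) / 43.4910 = 0.2250
E = TS / strain = 4.2497 / 0.2250 = 18.8886 N/mm^2


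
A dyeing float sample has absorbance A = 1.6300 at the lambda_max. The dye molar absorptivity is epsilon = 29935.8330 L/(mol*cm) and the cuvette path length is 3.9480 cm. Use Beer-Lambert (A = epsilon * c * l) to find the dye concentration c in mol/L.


Formula: c = A / (epsilon * l)
Substituting: c = 1.6300 / (29935.8330 * 3.9480)
Result: 1.3792e-05 mol/L


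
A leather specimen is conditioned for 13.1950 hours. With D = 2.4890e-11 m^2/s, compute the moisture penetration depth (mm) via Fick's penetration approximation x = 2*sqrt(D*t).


t = 13.1950 hr * 3600 = 47502.0000 s
D * t = 2.4890e-11 * 47502.0000 = 1.1823e-06
x = 2 * sqrt(D*t) = 2 * sqrt(1.1823e-06) = 0.0021747 m = 2.1747 mm


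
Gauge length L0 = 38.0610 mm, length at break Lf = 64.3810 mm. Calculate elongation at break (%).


Formula: Elongation = (Lf - L0) / L0 * 100
Substituting: Elongation = (64.3810 - 38.0610) / 38.0610 * 100
Result: 69.1522 %


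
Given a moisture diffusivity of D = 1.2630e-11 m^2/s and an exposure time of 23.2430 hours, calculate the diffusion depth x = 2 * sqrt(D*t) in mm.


t = 23.2430 hr * 3600 = 83674.8000 s
D * t = 1.2630e-11 * 83674.8000 = 1.0568e-06
x = 2 * sqrt(D*t) = 2 * sqrt(1.0568e-06) = 0.00205603 m = 2.0560 mm


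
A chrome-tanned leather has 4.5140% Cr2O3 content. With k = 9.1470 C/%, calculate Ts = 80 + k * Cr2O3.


Formula: Ts = 80 + k * Cr2O3
Substituting: Ts = 80 + 9.1470 * 4.5140
Result: 121.2896 C


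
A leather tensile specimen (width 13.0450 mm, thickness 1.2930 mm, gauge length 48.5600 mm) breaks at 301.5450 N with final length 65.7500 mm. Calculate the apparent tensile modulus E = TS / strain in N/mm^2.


TS = F / (w * t) = 301.5450 / (13.0450 * 1.2930) = 17.8776 N/mm^2
strain = (Lf - L0) / L0 = (65.7500 - 48.5600) / 48.5600 = 0.3540
E = TS / strain = 17.8776 / 0.3540 = 50.5024 N/mm^2
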